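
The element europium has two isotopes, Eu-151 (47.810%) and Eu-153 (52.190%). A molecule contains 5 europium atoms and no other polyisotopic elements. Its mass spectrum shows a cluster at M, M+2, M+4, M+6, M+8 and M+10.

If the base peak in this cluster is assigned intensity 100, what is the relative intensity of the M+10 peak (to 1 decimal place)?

11.9

(0.47810 + 0.52190)^5 gives M 0.0250, M+2 0.1363, M+4 0.2977, M+6 0.3249, M+8 0.1774, M+10 0.0387; the largest is M+6.
P(M+6) = C(5,3) × 0.47810^2 × 0.52190^3 = 10 × 0.22857961 × 0.14215492 = 0.324937 (base)
P(M+10) = C(5,5) × 0.47810^0 × 0.52190^5 = 1 × 1.0000 × 0.0387201 = 0.038720
Relative intensity = 0.038720 / 0.324937 × 100 = 11.9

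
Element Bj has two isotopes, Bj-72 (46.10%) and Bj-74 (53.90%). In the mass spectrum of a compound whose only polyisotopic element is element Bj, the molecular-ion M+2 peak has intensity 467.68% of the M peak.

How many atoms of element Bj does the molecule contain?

The M+2/M ratio from n Bj atoms is n · q/p = n · 0.5390/0.4610.
n = 4.6768 × 0.4610/0.5390 = 4.00 ≈ 4

4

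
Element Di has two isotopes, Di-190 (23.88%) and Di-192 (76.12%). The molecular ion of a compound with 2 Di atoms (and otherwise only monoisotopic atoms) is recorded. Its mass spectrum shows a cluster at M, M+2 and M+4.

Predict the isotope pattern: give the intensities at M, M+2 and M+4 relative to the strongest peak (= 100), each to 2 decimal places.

9.84 : 62.74 : 100.00

Expanding (0.2388 + 0.7612)^2:
P(M) = 0.2388^2 = 0.057025
P(M+2) = 2 × 0.2388^1 × 0.7612^1 = 0.363549
P(M+4) = 0.7612^2 = 0.579425
The M+4 peak is largest (0.579425); scaling to 100 gives 9.84 : 62.74 : 100.00.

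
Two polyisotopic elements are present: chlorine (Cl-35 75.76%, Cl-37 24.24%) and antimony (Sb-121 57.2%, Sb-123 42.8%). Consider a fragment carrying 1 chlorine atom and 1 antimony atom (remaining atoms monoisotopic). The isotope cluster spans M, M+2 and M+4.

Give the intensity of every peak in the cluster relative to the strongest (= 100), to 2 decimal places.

Chlorine pattern (n=1): 0.7576 : 0.2424
Antimony pattern (n=1): 0.5720 : 0.4280
Convolve the two distributions (both contribute in 2-u steps):
  M: 0.7576×0.5720 = 0.433347
  M+2: 0.7576×0.4280 + 0.2424×0.5720 = 0.462906
  M+4: 0.2424×0.4280 = 0.103747
Scale to base peak (0.462906) = 100: 93.61 : 100.00 : 22.41

93.61 : 100.00 : 22.41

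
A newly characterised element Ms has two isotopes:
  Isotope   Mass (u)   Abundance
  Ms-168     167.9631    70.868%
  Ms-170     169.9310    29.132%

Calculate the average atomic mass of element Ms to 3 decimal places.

Average mass = Σ (abundance × isotope mass) = 0.70868 × 167.9631 + 0.29132 × 169.9310
= 119.03209 + 49.50430 = 168.53639 u

168.536 u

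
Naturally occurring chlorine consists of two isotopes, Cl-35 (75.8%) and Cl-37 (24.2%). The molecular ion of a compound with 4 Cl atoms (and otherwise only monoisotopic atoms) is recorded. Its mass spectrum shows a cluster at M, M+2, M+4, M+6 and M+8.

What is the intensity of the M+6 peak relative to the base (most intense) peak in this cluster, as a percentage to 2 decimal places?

Term probabilities: M 0.3301, M+2 0.4216, M+4 0.2019, M+6 0.0430, M+8 0.0034. Base peak = M+2.
P(M+2) = C(4,1) × 0.758^3 × 0.242^1 = 4 × 0.43551951 × 0.2420 = 0.421583 (base)
P(M+6) = C(4,3) × 0.758^1 × 0.242^3 = 4 × 0.7580 × 0.01417249 = 0.042971
Relative intensity = 0.042971 / 0.421583 × 100 = 10.19

10.19%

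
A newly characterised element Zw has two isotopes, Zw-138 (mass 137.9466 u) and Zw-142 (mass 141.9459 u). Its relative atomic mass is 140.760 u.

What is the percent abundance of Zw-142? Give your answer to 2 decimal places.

70.35%

Writing the weighted mean with unknown fraction x of Zw-138:
137.9466·x + 141.9459·(1 − x) = 140.760
(137.9466 − 141.9459)·x = 140.760 − 141.9459
x = -1.1859 / -3.9993 = 0.29653 → 29.65% Zw-138, 70.35% Zw-142.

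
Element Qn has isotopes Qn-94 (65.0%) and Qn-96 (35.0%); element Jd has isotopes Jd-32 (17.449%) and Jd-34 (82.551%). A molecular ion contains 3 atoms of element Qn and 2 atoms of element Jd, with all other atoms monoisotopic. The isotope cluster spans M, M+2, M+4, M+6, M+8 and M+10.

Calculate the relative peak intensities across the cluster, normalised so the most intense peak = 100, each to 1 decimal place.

Element Qn pattern (n=3): 0.274625 : 0.443625 : 0.238875 : 0.042875
Element Jd pattern (n=2): 0.03044676 : 0.28808648 : 0.68146676
Convolve the two distributions (both contribute in 2-u steps):
  M: 0.274625×0.03044676 = 0.008361
  M+2: 0.274625×0.28808648 + 0.443625×0.03044676 = 0.092623
  M+4: 0.274625×0.68146676 + 0.443625×0.28808648 + 0.238875×0.03044676 = 0.322223
  M+6: 0.443625×0.68146676 + 0.238875×0.28808648 + 0.042875×0.03044676 = 0.372438
  M+8: 0.238875×0.68146676 + 0.042875×0.28808648 = 0.175137
  M+10: 0.042875×0.68146676 = 0.029218
Scale to base peak (0.372438) = 100: 2.2 : 24.9 : 86.5 : 100.0 : 47.0 : 7.8

2.2 : 24.9 : 86.5 : 100.0 : 47.0 : 7.8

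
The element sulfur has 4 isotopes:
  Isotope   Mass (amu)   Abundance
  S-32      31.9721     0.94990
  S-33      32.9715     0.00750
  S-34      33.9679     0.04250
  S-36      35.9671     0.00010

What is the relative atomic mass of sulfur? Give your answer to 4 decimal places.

Average mass = Σ (abundance × isotope mass) = 0.94990 × 31.9721 + 0.00750 × 32.9715 + 0.04250 × 33.9679 + 0.00010 × 35.9671
= 30.37030 + 0.24729 + 1.44364 + 0.00360 = 32.06483 amu

32.0648 amu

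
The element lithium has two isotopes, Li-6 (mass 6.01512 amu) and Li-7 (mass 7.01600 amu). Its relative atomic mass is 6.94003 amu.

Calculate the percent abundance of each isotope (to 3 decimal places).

Let x be the fractional abundance of Li-6; then Li-7 has abundance 1 − x.
6.01512·x + 7.01600·(1 − x) = 6.94003
(6.01512 − 7.01600)·x = 6.94003 − 7.01600
x = -0.07597 / -1.00088 = 0.07590 → 7.590% Li-6, 92.410% Li-7.

Li-6: 7.590%, Li-7: 92.410%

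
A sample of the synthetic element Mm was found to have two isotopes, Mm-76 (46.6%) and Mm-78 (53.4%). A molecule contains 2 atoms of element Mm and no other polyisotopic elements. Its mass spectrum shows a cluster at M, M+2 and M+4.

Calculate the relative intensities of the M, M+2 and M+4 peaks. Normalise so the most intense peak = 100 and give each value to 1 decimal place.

Each Mm atom is independently Mm-76 (p = 0.466) or Mm-78 (q = 0.534); the cluster is the binomial expansion (p + q)^2.
P(M) = 0.466^2 = 0.217156
P(M+2) = 2 × 0.466^1 × 0.534^1 = 0.497688
P(M+4) = 0.534^2 = 0.285156
The M+2 peak is largest (0.497688); scaling to 100 gives 43.6 : 100.0 : 57.3.

43.6 : 100.0 : 57.3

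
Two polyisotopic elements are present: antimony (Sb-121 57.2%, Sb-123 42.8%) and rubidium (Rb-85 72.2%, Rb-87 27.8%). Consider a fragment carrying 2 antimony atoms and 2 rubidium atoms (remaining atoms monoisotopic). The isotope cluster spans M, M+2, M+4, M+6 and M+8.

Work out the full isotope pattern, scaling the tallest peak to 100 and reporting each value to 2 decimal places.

Antimony pattern (n=2): 0.327184 : 0.489632 : 0.183184
Rubidium pattern (n=2): 0.521284 : 0.401432 : 0.077284
Convolve the two distributions (both contribute in 2-u steps):
  M: 0.327184×0.521284 = 0.170556
  M+2: 0.327184×0.401432 + 0.489632×0.521284 = 0.386579
  M+4: 0.327184×0.077284 + 0.489632×0.401432 + 0.183184×0.521284 = 0.317331
  M+6: 0.489632×0.077284 + 0.183184×0.401432 = 0.111377
  M+8: 0.183184×0.077284 = 0.014157
Scale to base peak (0.386579) = 100: 44.12 : 100.00 : 82.09 : 28.81 : 3.66

44.12 : 100.00 : 82.09 : 28.81 : 3.66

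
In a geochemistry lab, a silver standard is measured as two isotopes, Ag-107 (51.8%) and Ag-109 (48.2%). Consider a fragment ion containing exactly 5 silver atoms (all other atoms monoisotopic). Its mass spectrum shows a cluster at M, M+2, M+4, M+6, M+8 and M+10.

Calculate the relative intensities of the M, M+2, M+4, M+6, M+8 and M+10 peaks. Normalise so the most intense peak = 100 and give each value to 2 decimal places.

Each Ag atom is independently Ag-107 (p = 0.518) or Ag-109 (q = 0.482); the cluster is the binomial expansion (p + q)^5.
P(M) = 0.518^5 = 0.037295
P(M+2) = 5 × 0.518^4 × 0.482^1 = 0.173515
P(M+4) = 10 × 0.518^3 × 0.482^2 = 0.322911
P(M+6) = 10 × 0.518^2 × 0.482^3 = 0.300470
P(M+8) = 5 × 0.518^1 × 0.482^4 = 0.139794
P(M+10) = 0.482^5 = 0.026016
The M+4 peak is largest (0.322911); scaling to 100 gives 11.55 : 53.73 : 100.00 : 93.05 : 43.29 : 8.06.

11.55 : 53.73 : 100.00 : 93.05 : 43.29 : 8.06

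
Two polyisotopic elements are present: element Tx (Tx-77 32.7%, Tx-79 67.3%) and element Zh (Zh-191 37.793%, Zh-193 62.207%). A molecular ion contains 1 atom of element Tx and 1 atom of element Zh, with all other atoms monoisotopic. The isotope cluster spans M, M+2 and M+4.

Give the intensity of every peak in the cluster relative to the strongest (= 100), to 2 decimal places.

27.00 : 100.00 : 91.46

Element Tx pattern (n=1): 0.3270 : 0.6730
Element Zh pattern (n=1): 0.37793 : 0.62207
Convolve the two distributions (both contribute in 2-u steps):
  M: 0.3270×0.37793 = 0.123583
  M+2: 0.3270×0.62207 + 0.6730×0.37793 = 0.457764
  M+4: 0.6730×0.62207 = 0.418653
Scale to base peak (0.457764) = 100: 27.00 : 100.00 : 91.46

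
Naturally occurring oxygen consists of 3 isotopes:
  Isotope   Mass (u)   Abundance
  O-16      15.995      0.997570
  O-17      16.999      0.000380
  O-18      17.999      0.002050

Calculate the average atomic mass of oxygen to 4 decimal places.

Ar = Σ fᵢ·mᵢ = 0.997570 × 15.995 + 0.000380 × 16.999 + 0.002050 × 17.999
= 15.95613 + 0.00646 + 0.03690 = 15.99949 u

15.9995 u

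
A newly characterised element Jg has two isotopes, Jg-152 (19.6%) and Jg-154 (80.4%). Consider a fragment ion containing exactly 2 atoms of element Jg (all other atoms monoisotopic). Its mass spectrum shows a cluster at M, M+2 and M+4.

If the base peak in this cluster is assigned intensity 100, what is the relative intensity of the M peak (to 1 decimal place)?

(0.196 + 0.804)^2 gives M 0.0384, M+2 0.3152, M+4 0.6464; the largest is M+4.
P(M+4) = C(2,2) × 0.196^0 × 0.804^2 = 1 × 1.0000 × 0.646416 = 0.646416 (base)
P(M) = C(2,0) × 0.196^2 × 0.804^0 = 1 × 0.038416 × 1.0000 = 0.038416
Relative intensity = 0.038416 / 0.646416 × 100 = 5.9

5.9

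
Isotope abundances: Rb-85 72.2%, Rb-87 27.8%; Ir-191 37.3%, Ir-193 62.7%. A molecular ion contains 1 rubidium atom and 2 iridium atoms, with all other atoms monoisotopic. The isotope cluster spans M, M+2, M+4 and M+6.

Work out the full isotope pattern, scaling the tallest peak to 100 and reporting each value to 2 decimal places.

Rubidium pattern (n=1): 0.7220 : 0.2780
Iridium pattern (n=2): 0.139129 : 0.467742 : 0.393129
Convolve the two distributions (both contribute in 2-u steps):
  M: 0.7220×0.139129 = 0.100451
  M+2: 0.7220×0.467742 + 0.2780×0.139129 = 0.376388
  M+4: 0.7220×0.393129 + 0.2780×0.467742 = 0.413871
  M+6: 0.2780×0.393129 = 0.109290
Scale to base peak (0.413871) = 100: 24.27 : 90.94 : 100.00 : 26.41

24.27 : 90.94 : 100.00 : 26.41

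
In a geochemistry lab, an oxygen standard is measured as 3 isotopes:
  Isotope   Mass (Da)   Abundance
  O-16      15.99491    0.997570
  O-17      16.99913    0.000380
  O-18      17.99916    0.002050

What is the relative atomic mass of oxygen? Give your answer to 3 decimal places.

15.999 Da

Weight each isotope mass by its fractional abundance: 0.997570 × 15.99491 + 0.000380 × 16.99913 + 0.002050 × 17.99916
= 15.956042 + 0.006460 + 0.036898 = 15.999400 Da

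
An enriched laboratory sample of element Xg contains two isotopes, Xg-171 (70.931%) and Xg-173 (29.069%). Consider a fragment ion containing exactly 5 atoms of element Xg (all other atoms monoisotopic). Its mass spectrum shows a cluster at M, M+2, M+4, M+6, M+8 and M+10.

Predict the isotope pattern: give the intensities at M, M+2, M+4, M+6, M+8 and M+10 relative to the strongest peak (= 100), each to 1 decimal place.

48.8 : 100.0 : 82.0 : 33.6 : 6.9 : 0.6

The 5 Xg atoms are independent, so intensities follow the terms of (0.70931 + 0.29069)^5.
P(M) = 0.70931^5 = 0.179548
P(M+2) = 5 × 0.70931^4 × 0.29069^1 = 0.367912
P(M+4) = 10 × 0.70931^3 × 0.29069^2 = 0.301556
P(M+6) = 10 × 0.70931^2 × 0.29069^3 = 0.123584
P(M+8) = 5 × 0.70931^1 × 0.29069^4 = 0.025324
P(M+10) = 0.29069^5 = 0.002076
The M+2 peak is largest (0.367912); scaling to 100 gives 48.8 : 100.0 : 82.0 : 33.6 : 6.9 : 0.6.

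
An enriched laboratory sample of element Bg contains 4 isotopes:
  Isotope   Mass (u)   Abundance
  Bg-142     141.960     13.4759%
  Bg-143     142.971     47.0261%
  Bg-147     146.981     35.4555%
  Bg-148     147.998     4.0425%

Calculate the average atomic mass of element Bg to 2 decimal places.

144.46 u

Ar = Σ fᵢ·mᵢ = 0.134759 × 141.960 + 0.470261 × 142.971 + 0.354555 × 146.981 + 0.040425 × 147.998
= 19.1304 + 67.2337 + 52.1128 + 5.9828 = 144.4597 u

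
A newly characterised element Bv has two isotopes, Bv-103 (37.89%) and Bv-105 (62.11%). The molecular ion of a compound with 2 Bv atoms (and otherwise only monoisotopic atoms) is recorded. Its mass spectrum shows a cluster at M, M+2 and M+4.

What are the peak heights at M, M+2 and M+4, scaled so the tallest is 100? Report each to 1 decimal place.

Expanding (0.3789 + 0.6211)^2:
P(M) = 0.3789^2 = 0.143565
P(M+2) = 2 × 0.3789^1 × 0.6211^1 = 0.470670
P(M+4) = 0.6211^2 = 0.385765
The M+2 peak is largest (0.470670); scaling to 100 gives 30.5 : 100.0 : 82.0.

30.5 : 100.0 : 82.0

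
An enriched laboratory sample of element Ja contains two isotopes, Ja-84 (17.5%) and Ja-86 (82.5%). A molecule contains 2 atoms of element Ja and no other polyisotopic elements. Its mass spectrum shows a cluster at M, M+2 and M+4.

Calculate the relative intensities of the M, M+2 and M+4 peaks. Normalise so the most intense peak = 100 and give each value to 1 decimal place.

Expanding (0.175 + 0.825)^2:
P(M) = 0.175^2 = 0.030625
P(M+2) = 2 × 0.175^1 × 0.825^1 = 0.288750
P(M+4) = 0.825^2 = 0.680625
The M+4 peak is largest (0.680625); scaling to 100 gives 4.5 : 42.4 : 100.0.

4.5 : 42.4 : 100.0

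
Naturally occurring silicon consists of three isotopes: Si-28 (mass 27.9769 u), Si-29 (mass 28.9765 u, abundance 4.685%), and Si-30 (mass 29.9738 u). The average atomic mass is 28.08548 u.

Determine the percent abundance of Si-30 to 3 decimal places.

Let x and y be the fractions of Si-28 and Si-30. Then x + y = 1 − 0.04685 = 0.95315 and 27.9769x + 29.9738y = 28.08548 − 0.04685×28.9765 = 26.727930975.
Substituting: 27.9769x + 29.9738(0.95315 − x) = 26.727930975
(27.9769 − 29.9738)x = -1.841596495  ⇒  x = 0.92223, y = 0.03092
Si-28: 92.223%, Si-30: 3.092%.

3.092%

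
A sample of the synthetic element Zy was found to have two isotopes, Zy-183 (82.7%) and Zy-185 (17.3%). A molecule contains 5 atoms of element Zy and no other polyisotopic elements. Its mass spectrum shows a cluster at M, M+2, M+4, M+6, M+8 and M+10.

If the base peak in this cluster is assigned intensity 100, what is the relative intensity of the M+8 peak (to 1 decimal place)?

0.9

(0.827 + 0.173)^5 gives M 0.3868, M+2 0.4046, M+4 0.1693, M+6 0.0354, M+8 0.0037, M+10 0.0002; the largest is M+2.
P(M+2) = C(5,1) × 0.827^4 × 0.173^1 = 5 × 0.46775888 × 0.1730 = 0.404611 (base)
P(M+8) = C(5,4) × 0.827^1 × 0.173^4 = 5 × 0.8270 × 0.00089575 = 0.003704
Relative intensity = 0.003704 / 0.404611 × 100 = 0.9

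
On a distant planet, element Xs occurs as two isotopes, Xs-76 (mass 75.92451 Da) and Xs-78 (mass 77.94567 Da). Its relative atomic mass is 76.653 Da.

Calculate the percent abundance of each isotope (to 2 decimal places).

Let x be the fractional abundance of Xs-76; then Xs-78 has abundance 1 − x.
75.92451·x + 77.94567·(1 − x) = 76.653
(75.92451 − 77.94567)·x = 76.653 − 77.94567
x = -1.29267 / -2.02116 = 0.63957 → 63.96% Xs-76, 36.04% Xs-78.

Xs-76: 63.96%, Xs-78: 36.04%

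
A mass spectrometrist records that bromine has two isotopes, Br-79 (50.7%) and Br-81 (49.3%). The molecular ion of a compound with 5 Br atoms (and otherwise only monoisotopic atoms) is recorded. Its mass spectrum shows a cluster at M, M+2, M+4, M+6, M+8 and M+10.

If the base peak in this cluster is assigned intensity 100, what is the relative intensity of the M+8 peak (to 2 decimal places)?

Term probabilities: M 0.0335, M+2 0.1629, M+4 0.3168, M+6 0.3080, M+8 0.1497, M+10 0.0291. Base peak = M+4.
P(M+4) = C(5,2) × 0.507^3 × 0.493^2 = 10 × 0.13032384 × 0.243049 = 0.316751 (base)
P(M+8) = C(5,4) × 0.507^1 × 0.493^4 = 5 × 0.5070 × 0.05907282 = 0.149750
Relative intensity = 0.149750 / 0.316751 × 100 = 47.28

47.28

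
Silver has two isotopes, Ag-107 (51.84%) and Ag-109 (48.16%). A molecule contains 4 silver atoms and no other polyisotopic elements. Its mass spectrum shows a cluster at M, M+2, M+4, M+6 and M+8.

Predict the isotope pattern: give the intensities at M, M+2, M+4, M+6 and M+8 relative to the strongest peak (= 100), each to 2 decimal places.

The 4 Ag atoms are independent, so intensities follow the terms of (0.5184 + 0.4816)^4.
P(M) = 0.5184^4 = 0.072220
P(M+2) = 4 × 0.5184^3 × 0.4816^1 = 0.268375
P(M+4) = 6 × 0.5184^2 × 0.4816^2 = 0.373985
P(M+6) = 4 × 0.5184^1 × 0.4816^3 = 0.231624
P(M+8) = 0.4816^4 = 0.053795
The M+4 peak is largest (0.373985); scaling to 100 gives 19.31 : 71.76 : 100.00 : 61.93 : 14.38.

19.31 : 71.76 : 100.00 : 61.93 : 14.38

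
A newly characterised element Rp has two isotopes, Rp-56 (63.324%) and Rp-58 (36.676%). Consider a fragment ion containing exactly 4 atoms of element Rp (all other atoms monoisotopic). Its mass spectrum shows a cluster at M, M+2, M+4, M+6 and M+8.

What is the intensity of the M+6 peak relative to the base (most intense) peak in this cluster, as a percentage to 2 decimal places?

33.54%

(0.63324 + 0.36676)^4 gives M 0.1608, M+2 0.3725, M+4 0.3236, M+6 0.1250, M+8 0.0181; the largest is M+2.
P(M+2) = C(4,1) × 0.63324^3 × 0.36676^1 = 4 × 0.25392474 × 0.36676 = 0.372518 (base)
P(M+6) = C(4,3) × 0.63324^1 × 0.36676^3 = 4 × 0.63324 × 0.04933395 = 0.124961
Relative intensity = 0.124961 / 0.372518 × 100 = 33.54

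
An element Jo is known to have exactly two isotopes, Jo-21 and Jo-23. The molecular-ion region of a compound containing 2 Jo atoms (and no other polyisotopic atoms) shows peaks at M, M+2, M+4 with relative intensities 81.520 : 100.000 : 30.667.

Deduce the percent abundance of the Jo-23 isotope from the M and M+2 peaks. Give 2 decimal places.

If p is the fraction of Jo that is Jo-21, then I(M+2)/I(M) = [C(2,1)·p^1·(1−p)] / p^2 = 2·(1−p)/p = 100.000/81.520 = 1.2267
(1−p)/p = 1.2267/2 = 0.6133  ⇒  p = 1/(1 + 0.6133) = 0.6198
Jo-21: 61.98%, Jo-23: 38.02%.

38.02%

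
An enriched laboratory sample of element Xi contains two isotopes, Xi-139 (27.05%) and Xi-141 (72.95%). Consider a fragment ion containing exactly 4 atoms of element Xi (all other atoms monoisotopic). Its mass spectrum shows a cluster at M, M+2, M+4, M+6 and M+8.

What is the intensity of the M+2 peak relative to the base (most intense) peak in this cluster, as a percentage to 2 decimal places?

(0.2705 + 0.7295)^4 gives M 0.0054, M+2 0.0578, M+4 0.2336, M+6 0.4201, M+8 0.2832; the largest is M+6.
P(M+6) = C(4,3) × 0.2705^1 × 0.7295^3 = 4 × 0.2705 × 0.3882182 = 0.420052 (base)
P(M+2) = C(4,1) × 0.2705^3 × 0.7295^1 = 4 × 0.01979255 × 0.7295 = 0.057755
Relative intensity = 0.057755 / 0.420052 × 100 = 13.75

13.75%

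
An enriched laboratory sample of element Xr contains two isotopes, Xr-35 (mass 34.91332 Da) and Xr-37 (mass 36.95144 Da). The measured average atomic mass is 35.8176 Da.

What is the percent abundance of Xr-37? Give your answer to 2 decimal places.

Writing the weighted mean with unknown fraction x of Xr-35:
34.91332·x + 36.95144·(1 − x) = 35.8176
(34.91332 − 36.95144)·x = 35.8176 − 36.95144
x = -1.13384 / -2.03812 = 0.55632 → 55.63% Xr-35, 44.37% Xr-37.

44.37%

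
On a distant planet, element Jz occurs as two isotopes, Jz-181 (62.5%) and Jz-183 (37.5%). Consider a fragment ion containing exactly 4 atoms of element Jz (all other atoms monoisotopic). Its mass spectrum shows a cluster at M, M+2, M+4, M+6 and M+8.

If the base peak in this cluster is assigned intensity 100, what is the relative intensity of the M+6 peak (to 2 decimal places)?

36.00

Binomial terms of (0.625 + 0.375)^4: M 0.1526, M+2 0.3662, M+4 0.3296, M+6 0.1318, M+8 0.0198 → M+2 is the base peak.
P(M+2) = C(4,1) × 0.625^3 × 0.375^1 = 4 × 0.24414062 × 0.3750 = 0.366211 (base)
P(M+6) = C(4,3) × 0.625^1 × 0.375^3 = 4 × 0.6250 × 0.05273438 = 0.131836
Relative intensity = 0.131836 / 0.366211 × 100 = 36.00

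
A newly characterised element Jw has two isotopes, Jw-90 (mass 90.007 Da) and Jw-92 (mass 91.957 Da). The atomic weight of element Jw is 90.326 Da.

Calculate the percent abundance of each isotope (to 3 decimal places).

Jw-90: 83.641%, Jw-92: 16.359%

Writing the weighted mean with unknown fraction x of Jw-90:
90.007·x + 91.957·(1 − x) = 90.326
(90.007 − 91.957)·x = 90.326 − 91.957
x = -1.631 / -1.950 = 0.83641 → 83.641% Jw-90, 16.359% Jw-92.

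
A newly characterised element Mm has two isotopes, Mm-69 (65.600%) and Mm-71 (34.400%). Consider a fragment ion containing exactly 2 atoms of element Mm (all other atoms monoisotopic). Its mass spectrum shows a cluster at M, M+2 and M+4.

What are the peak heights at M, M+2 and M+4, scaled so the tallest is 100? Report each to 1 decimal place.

Each Mm atom is independently Mm-69 (p = 0.65600) or Mm-71 (q = 0.34400); the cluster is the binomial expansion (p + q)^2.
P(M) = 0.65600^2 = 0.430336
P(M+2) = 2 × 0.65600^1 × 0.34400^1 = 0.451328
P(M+4) = 0.34400^2 = 0.118336
The M+2 peak is largest (0.451328); scaling to 100 gives 95.3 : 100.0 : 26.2.

95.3 : 100.0 : 26.2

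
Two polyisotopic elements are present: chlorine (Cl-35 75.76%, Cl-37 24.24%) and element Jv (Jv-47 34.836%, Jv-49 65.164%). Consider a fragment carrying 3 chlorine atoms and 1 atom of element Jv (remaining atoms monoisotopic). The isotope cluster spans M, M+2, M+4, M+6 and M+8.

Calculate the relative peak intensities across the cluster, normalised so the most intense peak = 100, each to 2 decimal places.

Chlorine pattern (n=3): 0.4348304 : 0.41738208 : 0.13354464 : 0.01424288
Element Jv pattern (n=1): 0.34836 : 0.65164
Convolve the two distributions (both contribute in 2-u steps):
  M: 0.4348304×0.34836 = 0.151478
  M+2: 0.4348304×0.65164 + 0.41738208×0.34836 = 0.428752
  M+4: 0.41738208×0.65164 + 0.13354464×0.34836 = 0.318504
  M+6: 0.13354464×0.65164 + 0.01424288×0.34836 = 0.091985
  M+8: 0.01424288×0.65164 = 0.009281
Scale to base peak (0.428752) = 100: 35.33 : 100.00 : 74.29 : 21.45 : 2.16

35.33 : 100.00 : 74.29 : 21.45 : 2.16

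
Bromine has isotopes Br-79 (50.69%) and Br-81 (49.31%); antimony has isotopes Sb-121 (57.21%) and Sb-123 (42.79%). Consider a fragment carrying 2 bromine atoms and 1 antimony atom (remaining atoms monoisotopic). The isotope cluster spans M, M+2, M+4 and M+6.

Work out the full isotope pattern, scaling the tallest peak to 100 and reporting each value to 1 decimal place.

Bromine pattern (n=2): 0.25694761 : 0.49990478 : 0.24314761
Antimony pattern (n=1): 0.5721 : 0.4279
Convolve the two distributions (both contribute in 2-u steps):
  M: 0.25694761×0.5721 = 0.147000
  M+2: 0.25694761×0.4279 + 0.49990478×0.5721 = 0.395943
  M+4: 0.49990478×0.4279 + 0.24314761×0.5721 = 0.353014
  M+6: 0.24314761×0.4279 = 0.104043
Scale to base peak (0.395943) = 100: 37.1 : 100.0 : 89.2 : 26.3

37.1 : 100.0 : 89.2 : 26.3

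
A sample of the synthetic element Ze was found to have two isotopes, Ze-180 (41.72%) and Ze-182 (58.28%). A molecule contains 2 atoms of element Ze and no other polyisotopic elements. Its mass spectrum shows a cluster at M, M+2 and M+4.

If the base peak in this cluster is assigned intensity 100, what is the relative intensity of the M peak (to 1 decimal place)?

Term probabilities: M 0.1741, M+2 0.4863, M+4 0.3397. Base peak = M+2.
P(M+2) = C(2,1) × 0.4172^1 × 0.5828^1 = 2 × 0.4172 × 0.5828 = 0.486288 (base)
P(M) = C(2,0) × 0.4172^2 × 0.5828^0 = 1 × 0.17405584 × 1.0000 = 0.174056
Relative intensity = 0.174056 / 0.486288 × 100 = 35.8

35.8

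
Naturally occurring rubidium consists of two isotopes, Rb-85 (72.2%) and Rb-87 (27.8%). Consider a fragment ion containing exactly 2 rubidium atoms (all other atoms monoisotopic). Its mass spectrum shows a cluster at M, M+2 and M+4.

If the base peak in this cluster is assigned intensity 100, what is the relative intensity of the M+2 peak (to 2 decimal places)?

Term probabilities: M 0.5213, M+2 0.4014, M+4 0.0773. Base peak = M.
P(M) = C(2,0) × 0.722^2 × 0.278^0 = 1 × 0.521284 × 1.0000 = 0.521284 (base)
P(M+2) = C(2,1) × 0.722^1 × 0.278^1 = 2 × 0.7220 × 0.2780 = 0.401432
Relative intensity = 0.401432 / 0.521284 × 100 = 77.01

77.01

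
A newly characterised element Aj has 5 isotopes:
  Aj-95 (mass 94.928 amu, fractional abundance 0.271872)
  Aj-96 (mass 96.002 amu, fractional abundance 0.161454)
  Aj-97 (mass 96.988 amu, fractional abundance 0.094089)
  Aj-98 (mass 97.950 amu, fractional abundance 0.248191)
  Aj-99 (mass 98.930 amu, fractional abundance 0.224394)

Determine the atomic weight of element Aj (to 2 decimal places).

96.94 amu

The abundance-weighted mean is 0.271872 × 94.928 + 0.161454 × 96.002 + 0.094089 × 96.988 + 0.248191 × 97.950 + 0.224394 × 98.930
= 25.8083 + 15.4999 + 9.1255 + 24.3103 + 22.1993 = 96.9433 amu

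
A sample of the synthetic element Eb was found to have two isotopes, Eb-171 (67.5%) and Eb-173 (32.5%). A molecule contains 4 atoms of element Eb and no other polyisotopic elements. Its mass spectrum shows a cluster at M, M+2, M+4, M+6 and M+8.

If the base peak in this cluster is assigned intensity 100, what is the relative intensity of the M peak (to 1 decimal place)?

51.9

Binomial terms of (0.675 + 0.325)^4: M 0.2076, M+2 0.3998, M+4 0.2888, M+6 0.0927, M+8 0.0112 → M+2 is the base peak.
P(M+2) = C(4,1) × 0.675^3 × 0.325^1 = 4 × 0.30754688 × 0.3250 = 0.399811 (base)
P(M) = C(4,0) × 0.675^4 × 0.325^0 = 1 × 0.20759414 × 1.0000 = 0.207594
Relative intensity = 0.207594 / 0.399811 × 100 = 51.9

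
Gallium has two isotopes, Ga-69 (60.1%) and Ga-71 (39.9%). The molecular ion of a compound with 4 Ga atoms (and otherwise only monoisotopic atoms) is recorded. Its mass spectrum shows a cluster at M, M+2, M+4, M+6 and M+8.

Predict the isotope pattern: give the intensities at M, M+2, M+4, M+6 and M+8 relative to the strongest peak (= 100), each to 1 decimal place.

Expanding (0.601 + 0.399)^4:
P(M) = 0.601^4 = 0.130466
P(M+2) = 4 × 0.601^3 × 0.399^1 = 0.346463
P(M+4) = 6 × 0.601^2 × 0.399^2 = 0.345021
P(M+6) = 4 × 0.601^1 × 0.399^3 = 0.152705
P(M+8) = 0.399^4 = 0.025345
The M+2 peak is largest (0.346463); scaling to 100 gives 37.7 : 100.0 : 99.6 : 44.1 : 7.3.

37.7 : 100.0 : 99.6 : 44.1 : 7.3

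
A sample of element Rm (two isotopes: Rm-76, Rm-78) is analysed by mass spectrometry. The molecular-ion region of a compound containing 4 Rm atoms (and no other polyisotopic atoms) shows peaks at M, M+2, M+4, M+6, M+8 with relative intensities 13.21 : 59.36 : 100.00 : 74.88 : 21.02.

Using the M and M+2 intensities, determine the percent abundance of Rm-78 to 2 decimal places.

Let p = fractional abundance of Rm-76. I(M+2)/I(M) = [C(4,1)·p^3·(1−p)] / p^4 = 4·(1−p)/p = 59.36/13.21 = 4.4936
(1−p)/p = 4.4936/4 = 1.1234  ⇒  p = 1/(1 + 1.1234) = 0.4709
Rm-76: 47.09%, Rm-78: 52.91%.

52.91%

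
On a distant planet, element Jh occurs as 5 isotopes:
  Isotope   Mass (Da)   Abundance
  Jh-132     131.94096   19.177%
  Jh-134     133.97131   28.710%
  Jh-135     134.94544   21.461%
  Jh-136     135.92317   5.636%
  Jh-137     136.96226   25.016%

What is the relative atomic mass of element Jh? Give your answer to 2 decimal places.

134.65 Da

Average mass = Σ (abundance × isotope mass) = 0.19177 × 131.94096 + 0.28710 × 133.97131 + 0.21461 × 134.94544 + 0.05636 × 135.92317 + 0.25016 × 136.96226
= 25.302318 + 38.463163 + 28.960641 + 7.660630 + 34.262479 = 134.649231 Da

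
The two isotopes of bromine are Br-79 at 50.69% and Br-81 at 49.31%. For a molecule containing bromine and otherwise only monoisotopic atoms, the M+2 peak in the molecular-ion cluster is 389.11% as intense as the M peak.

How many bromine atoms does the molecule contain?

The M+2/M ratio from n Br atoms is n · q/p = n · 0.4931/0.5069.
n = 3.8911 × 0.5069/0.4931 = 4.00 ≈ 4

4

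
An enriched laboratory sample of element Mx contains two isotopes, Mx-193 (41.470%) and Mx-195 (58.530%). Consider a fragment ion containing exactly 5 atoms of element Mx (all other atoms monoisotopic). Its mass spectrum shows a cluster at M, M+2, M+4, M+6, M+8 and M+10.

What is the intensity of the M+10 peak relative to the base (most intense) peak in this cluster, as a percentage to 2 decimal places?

(0.41470 + 0.58530)^5 gives M 0.0123, M+2 0.0866, M+4 0.2443, M+6 0.3448, M+8 0.2433, M+10 0.0687; the largest is M+6.
P(M+6) = C(5,3) × 0.41470^2 × 0.58530^3 = 10 × 0.17197609 × 0.20050979 = 0.344829 (base)
P(M+10) = C(5,5) × 0.41470^0 × 0.58530^5 = 1 × 1.0000 × 0.06868986 = 0.068690
Relative intensity = 0.068690 / 0.344829 × 100 = 19.92

19.92%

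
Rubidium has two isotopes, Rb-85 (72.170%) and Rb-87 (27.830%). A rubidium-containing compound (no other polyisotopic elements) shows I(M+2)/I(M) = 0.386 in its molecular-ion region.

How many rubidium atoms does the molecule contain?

1

With n Rb atoms, P(M+2)/P(M) = C(n,1)·p^(n−1)q / p^n = n·q/p = n · 0.27830/0.72170.
n = 0.386 × 0.72170/0.27830 = 1.00 ≈ 1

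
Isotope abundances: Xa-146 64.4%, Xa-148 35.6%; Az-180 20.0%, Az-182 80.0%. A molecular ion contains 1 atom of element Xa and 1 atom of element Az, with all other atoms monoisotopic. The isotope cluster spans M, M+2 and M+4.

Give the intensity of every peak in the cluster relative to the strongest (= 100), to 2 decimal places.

Element Xa pattern (n=1): 0.6440 : 0.3560
Element Az pattern (n=1): 0.2000 : 0.8000
Convolve the two distributions (both contribute in 2-u steps):
  M: 0.6440×0.2000 = 0.128800
  M+2: 0.6440×0.8000 + 0.3560×0.2000 = 0.586400
  M+4: 0.3560×0.8000 = 0.284800
Scale to base peak (0.586400) = 100: 21.96 : 100.00 : 48.57

21.96 : 100.00 : 48.57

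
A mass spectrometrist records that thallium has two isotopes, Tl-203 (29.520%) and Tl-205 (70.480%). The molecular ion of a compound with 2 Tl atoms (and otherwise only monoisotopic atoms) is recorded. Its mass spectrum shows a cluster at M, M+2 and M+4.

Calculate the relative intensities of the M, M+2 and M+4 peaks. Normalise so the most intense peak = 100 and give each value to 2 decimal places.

17.54 : 83.77 : 100.00

The 2 Tl atoms are independent, so intensities follow the terms of (0.29520 + 0.70480)^2.
P(M) = 0.29520^2 = 0.087143
P(M+2) = 2 × 0.29520^1 × 0.70480^1 = 0.416114
P(M+4) = 0.70480^2 = 0.496743
The M+4 peak is largest (0.496743); scaling to 100 gives 17.54 : 83.77 : 100.00.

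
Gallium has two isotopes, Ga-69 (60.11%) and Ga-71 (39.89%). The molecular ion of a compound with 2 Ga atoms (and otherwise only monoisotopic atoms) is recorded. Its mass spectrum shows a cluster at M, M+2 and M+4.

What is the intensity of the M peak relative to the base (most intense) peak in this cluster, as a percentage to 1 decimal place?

(0.6011 + 0.3989)^2 gives M 0.3613, M+2 0.4796, M+4 0.1591; the largest is M+2.
P(M+2) = C(2,1) × 0.6011^1 × 0.3989^1 = 2 × 0.6011 × 0.3989 = 0.479558 (base)
P(M) = C(2,0) × 0.6011^2 × 0.3989^0 = 1 × 0.36132121 × 1.0000 = 0.361321
Relative intensity = 0.361321 / 0.479558 × 100 = 75.3

75.3%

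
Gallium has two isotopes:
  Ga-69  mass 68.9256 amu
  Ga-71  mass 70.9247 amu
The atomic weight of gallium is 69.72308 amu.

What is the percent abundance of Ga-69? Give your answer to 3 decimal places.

60.108%

Let x be the fractional abundance of Ga-69; then Ga-71 has abundance 1 − x.
68.9256·x + 70.9247·(1 − x) = 69.72308
(68.9256 − 70.9247)·x = 69.72308 − 70.9247
x = -1.20162 / -1.9991 = 0.60108 → 60.108% Ga-69, 39.892% Ga-71.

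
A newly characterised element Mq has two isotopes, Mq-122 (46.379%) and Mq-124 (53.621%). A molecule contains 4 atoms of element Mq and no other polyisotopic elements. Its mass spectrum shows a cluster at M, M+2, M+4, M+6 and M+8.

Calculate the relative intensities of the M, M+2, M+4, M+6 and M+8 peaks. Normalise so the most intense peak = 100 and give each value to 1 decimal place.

The 4 Mq atoms are independent, so intensities follow the terms of (0.46379 + 0.53621)^4.
P(M) = 0.46379^4 = 0.046269
P(M+2) = 4 × 0.46379^3 × 0.53621^1 = 0.213973
P(M+4) = 6 × 0.46379^2 × 0.53621^2 = 0.371077
P(M+6) = 4 × 0.46379^1 × 0.53621^3 = 0.286013
P(M+8) = 0.53621^4 = 0.082668
The M+4 peak is largest (0.371077); scaling to 100 gives 12.5 : 57.7 : 100.0 : 77.1 : 22.3.

12.5 : 57.7 : 100.0 : 77.1 : 22.3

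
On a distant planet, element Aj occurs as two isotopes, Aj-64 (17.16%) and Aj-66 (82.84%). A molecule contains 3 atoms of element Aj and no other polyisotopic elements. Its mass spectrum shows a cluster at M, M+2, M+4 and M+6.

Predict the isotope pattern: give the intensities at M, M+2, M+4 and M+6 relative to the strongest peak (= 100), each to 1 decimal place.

0.9 : 12.9 : 62.1 : 100.0

Each Aj atom is independently Aj-64 (p = 0.1716) or Aj-66 (q = 0.8284); the cluster is the binomial expansion (p + q)^3.
P(M) = 0.1716^3 = 0.005053
P(M+2) = 3 × 0.1716^2 × 0.8284^1 = 0.073181
P(M+4) = 3 × 0.1716^1 × 0.8284^2 = 0.353280
P(M+6) = 0.8284^3 = 0.568487
The M+6 peak is largest (0.568487); scaling to 100 gives 0.9 : 12.9 : 62.1 : 100.0.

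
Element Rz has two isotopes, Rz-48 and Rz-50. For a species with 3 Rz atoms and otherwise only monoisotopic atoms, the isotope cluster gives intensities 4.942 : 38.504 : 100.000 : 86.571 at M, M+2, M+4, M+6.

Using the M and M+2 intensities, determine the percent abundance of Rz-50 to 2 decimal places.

72.20%

Write p for the Rz-48 fraction. I(M+2)/I(M) = [C(3,1)·p^2·(1−p)] / p^3 = 3·(1−p)/p = 38.504/4.942 = 7.7912
(1−p)/p = 7.7912/3 = 2.5971  ⇒  p = 1/(1 + 2.5971) = 0.2780
Rz-48: 27.80%, Rz-50: 72.20%.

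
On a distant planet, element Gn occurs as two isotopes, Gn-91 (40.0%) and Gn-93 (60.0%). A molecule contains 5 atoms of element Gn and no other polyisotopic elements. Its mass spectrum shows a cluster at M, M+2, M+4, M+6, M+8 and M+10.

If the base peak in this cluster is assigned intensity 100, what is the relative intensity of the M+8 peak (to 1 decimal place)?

75.0

Term probabilities: M 0.0102, M+2 0.0768, M+4 0.2304, M+6 0.3456, M+8 0.2592, M+10 0.0778. Base peak = M+6.
P(M+6) = C(5,3) × 0.400^2 × 0.600^3 = 10 × 0.1600 × 0.2160 = 0.345600 (base)
P(M+8) = C(5,4) × 0.400^1 × 0.600^4 = 5 × 0.4000 × 0.1296 = 0.259200
Relative intensity = 0.259200 / 0.345600 × 100 = 75.0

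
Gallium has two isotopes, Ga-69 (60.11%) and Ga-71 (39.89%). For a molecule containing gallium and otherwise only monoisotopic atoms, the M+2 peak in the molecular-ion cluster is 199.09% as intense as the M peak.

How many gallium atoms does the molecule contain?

The M+2/M ratio from n Ga atoms is n · q/p = n · 0.3989/0.6011.
n = 1.9909 × 0.6011/0.3989 = 3.00 ≈ 3

3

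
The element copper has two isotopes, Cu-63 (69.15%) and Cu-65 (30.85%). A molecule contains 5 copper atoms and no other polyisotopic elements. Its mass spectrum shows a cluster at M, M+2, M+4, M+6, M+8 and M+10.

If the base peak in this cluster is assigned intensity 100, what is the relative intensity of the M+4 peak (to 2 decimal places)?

Term probabilities: M 0.1581, M+2 0.3527, M+4 0.3147, M+6 0.1404, M+8 0.0313, M+10 0.0028. Base peak = M+2.
P(M+2) = C(5,1) × 0.6915^4 × 0.3085^1 = 5 × 0.2286487 × 0.3085 = 0.352691 (base)
P(M+4) = C(5,2) × 0.6915^3 × 0.3085^2 = 10 × 0.33065611 × 0.09517225 = 0.314693
Relative intensity = 0.314693 / 0.352691 × 100 = 89.23

89.23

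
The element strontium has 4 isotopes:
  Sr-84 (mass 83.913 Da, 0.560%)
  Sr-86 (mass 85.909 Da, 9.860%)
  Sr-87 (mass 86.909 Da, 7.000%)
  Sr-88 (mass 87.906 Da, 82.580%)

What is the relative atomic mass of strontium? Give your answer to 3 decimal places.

Average mass = Σ (abundance × isotope mass) = 0.00560 × 83.913 + 0.09860 × 85.909 + 0.07000 × 86.909 + 0.82580 × 87.906
= 0.4699 + 8.4706 + 6.0836 + 72.5928 = 87.6169 Da

87.617 Da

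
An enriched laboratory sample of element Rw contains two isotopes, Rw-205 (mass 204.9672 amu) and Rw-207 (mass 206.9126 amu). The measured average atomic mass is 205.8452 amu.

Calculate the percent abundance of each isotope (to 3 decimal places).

With x = fraction of Rw-205 (so Rw-207 is 1 − x):
204.9672·x + 206.9126·(1 − x) = 205.8452
(204.9672 − 206.9126)·x = 205.8452 − 206.9126
x = -1.0674 / -1.9454 = 0.54868 → 54.868% Rw-205, 45.132% Rw-207.

Rw-205: 54.868%, Rw-207: 45.132%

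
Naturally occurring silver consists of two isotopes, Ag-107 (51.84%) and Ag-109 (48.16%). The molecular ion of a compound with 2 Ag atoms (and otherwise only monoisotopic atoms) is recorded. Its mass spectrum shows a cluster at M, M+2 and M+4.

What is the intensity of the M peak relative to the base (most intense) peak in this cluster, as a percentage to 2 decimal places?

53.82%

(0.5184 + 0.4816)^2 gives M 0.2687, M+2 0.4993, M+4 0.2319; the largest is M+2.
P(M+2) = C(2,1) × 0.5184^1 × 0.4816^1 = 2 × 0.5184 × 0.4816 = 0.499323 (base)
P(M) = C(2,0) × 0.5184^2 × 0.4816^0 = 1 × 0.26873856 × 1.0000 = 0.268739
Relative intensity = 0.268739 / 0.499323 × 100 = 53.82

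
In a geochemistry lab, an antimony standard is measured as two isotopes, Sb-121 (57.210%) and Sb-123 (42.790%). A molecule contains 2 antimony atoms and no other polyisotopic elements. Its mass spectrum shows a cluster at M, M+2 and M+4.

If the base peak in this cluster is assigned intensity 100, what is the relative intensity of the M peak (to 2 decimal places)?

66.85

(0.57210 + 0.42790)^2 gives M 0.3273, M+2 0.4896, M+4 0.1831; the largest is M+2.
P(M+2) = C(2,1) × 0.57210^1 × 0.42790^1 = 2 × 0.5721 × 0.4279 = 0.489603 (base)
P(M) = C(2,0) × 0.57210^2 × 0.42790^0 = 1 × 0.32729841 × 1.0000 = 0.327298
Relative intensity = 0.327298 / 0.489603 × 100 = 66.85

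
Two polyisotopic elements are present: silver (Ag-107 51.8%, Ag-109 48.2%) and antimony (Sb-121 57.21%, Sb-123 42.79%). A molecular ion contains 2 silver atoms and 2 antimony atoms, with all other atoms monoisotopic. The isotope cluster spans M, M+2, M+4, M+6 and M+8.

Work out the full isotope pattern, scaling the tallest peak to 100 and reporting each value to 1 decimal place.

23.8 : 79.8 : 100.0 : 55.5 : 11.5

Silver pattern (n=2): 0.268324 : 0.499352 : 0.232324
Antimony pattern (n=2): 0.32729841 : 0.48960318 : 0.18309841
Convolve the two distributions (both contribute in 2-u steps):
  M: 0.268324×0.32729841 = 0.087822
  M+2: 0.268324×0.48960318 + 0.499352×0.32729841 = 0.294809
  M+4: 0.268324×0.18309841 + 0.499352×0.48960318 + 0.232324×0.32729841 = 0.369653
  M+6: 0.499352×0.18309841 + 0.232324×0.48960318 = 0.205177
  M+8: 0.232324×0.18309841 = 0.042538
Scale to base peak (0.369653) = 100: 23.8 : 79.8 : 100.0 : 55.5 : 11.5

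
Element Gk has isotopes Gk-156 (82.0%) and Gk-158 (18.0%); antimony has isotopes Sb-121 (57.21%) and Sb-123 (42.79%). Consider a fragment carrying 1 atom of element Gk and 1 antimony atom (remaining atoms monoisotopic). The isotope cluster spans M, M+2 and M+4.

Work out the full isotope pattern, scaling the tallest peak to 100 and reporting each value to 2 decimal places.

100.00 : 96.75 : 16.42

Element Gk pattern (n=1): 0.8200 : 0.1800
Antimony pattern (n=1): 0.5721 : 0.4279
Convolve the two distributions (both contribute in 2-u steps):
  M: 0.8200×0.5721 = 0.469122
  M+2: 0.8200×0.4279 + 0.1800×0.5721 = 0.453856
  M+4: 0.1800×0.4279 = 0.077022
Scale to base peak (0.469122) = 100: 100.00 : 96.75 : 16.42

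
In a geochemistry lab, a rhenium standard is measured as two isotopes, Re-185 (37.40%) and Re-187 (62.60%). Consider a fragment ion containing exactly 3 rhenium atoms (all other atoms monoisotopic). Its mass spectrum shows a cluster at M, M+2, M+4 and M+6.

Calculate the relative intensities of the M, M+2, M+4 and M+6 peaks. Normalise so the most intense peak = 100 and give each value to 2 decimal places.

The 3 Re atoms are independent, so intensities follow the terms of (0.3740 + 0.6260)^3.
P(M) = 0.3740^3 = 0.052314
P(M+2) = 3 × 0.3740^2 × 0.6260^1 = 0.262687
P(M+4) = 3 × 0.3740^1 × 0.6260^2 = 0.439685
P(M+6) = 0.6260^3 = 0.245314
The M+4 peak is largest (0.439685); scaling to 100 gives 11.90 : 59.74 : 100.00 : 55.79.

11.90 : 59.74 : 100.00 : 55.79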